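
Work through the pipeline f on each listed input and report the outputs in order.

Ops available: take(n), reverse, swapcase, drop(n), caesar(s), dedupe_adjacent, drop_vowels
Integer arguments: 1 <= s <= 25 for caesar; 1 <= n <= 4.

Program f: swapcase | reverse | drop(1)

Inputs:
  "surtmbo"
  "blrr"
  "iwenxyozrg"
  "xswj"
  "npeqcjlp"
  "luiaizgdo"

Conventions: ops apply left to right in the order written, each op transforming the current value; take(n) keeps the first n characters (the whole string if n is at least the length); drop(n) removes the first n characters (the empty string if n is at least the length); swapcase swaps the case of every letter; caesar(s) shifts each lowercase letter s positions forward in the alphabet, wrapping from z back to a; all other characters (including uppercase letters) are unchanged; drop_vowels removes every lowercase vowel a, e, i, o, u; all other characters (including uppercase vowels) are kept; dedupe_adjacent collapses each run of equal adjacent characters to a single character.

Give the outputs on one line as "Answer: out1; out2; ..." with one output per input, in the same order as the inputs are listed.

"BMTRUS"; "RLB"; "RZOYXNEWI"; "WSX"; "LJCQEPN"; "DGZIAIUL"

Execution, op by op:
  "surtmbo" -> "SURTMBO" -> "OBMTRUS" -> "BMTRUS"
  "blrr" -> "BLRR" -> "RRLB" -> "RLB"
  "iwenxyozrg" -> "IWENXYOZRG" -> "GRZOYXNEWI" -> "RZOYXNEWI"
  "xswj" -> "XSWJ" -> "JWSX" -> "WSX"
  "npeqcjlp" -> "NPEQCJLP" -> "PLJCQEPN" -> "LJCQEPN"
  "luiaizgdo" -> "LUIAIZGDO" -> "ODGZIAIUL" -> "DGZIAIUL"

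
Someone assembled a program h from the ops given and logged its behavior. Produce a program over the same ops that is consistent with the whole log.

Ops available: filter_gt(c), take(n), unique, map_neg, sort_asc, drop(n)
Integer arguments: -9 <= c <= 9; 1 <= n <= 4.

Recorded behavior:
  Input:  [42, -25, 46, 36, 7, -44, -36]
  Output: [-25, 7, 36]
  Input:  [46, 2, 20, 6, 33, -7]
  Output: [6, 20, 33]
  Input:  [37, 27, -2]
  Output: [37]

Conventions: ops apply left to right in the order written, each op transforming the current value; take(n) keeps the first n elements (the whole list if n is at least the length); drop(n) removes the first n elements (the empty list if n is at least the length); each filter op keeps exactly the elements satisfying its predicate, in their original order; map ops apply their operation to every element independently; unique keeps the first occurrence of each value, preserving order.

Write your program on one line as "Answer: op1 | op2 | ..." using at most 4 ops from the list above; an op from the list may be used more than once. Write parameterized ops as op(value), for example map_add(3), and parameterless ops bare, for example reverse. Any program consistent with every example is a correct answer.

sort_asc | drop(2) | take(3)

Check, running the answer program on each example:
  [42, -25, 46, 36, 7, -44, -36] -> [-44, -36, -25, 7, 36, 42, 46] -> [-25, 7, 36, 42, 46] -> [-25, 7, 36]
  [46, 2, 20, 6, 33, -7] -> [-7, 2, 6, 20, 33, 46] -> [6, 20, 33, 46] -> [6, 20, 33]
  [37, 27, -2] -> [-2, 27, 37] -> [37] -> [37]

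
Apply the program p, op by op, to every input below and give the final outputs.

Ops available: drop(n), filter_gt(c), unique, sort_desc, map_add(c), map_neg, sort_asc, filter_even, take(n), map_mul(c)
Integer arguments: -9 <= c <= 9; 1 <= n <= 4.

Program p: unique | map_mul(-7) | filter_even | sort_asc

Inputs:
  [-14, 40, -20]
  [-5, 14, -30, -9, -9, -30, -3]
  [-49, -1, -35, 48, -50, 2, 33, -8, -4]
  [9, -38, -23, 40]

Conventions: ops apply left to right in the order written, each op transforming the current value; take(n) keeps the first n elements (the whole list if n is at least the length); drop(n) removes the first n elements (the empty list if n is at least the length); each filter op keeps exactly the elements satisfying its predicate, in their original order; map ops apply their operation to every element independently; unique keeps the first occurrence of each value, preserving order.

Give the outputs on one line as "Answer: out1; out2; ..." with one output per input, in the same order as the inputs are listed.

Execution, op by op:
  [-14, 40, -20] -> [-14, 40, -20] -> [98, -280, 140] -> [98, -280, 140] -> [-280, 98, 140]
  [-5, 14, -30, -9, -9, -30, -3] -> [-5, 14, -30, -9, -3] -> [35, -98, 210, 63, 21] -> [-98, 210] -> [-98, 210]
  [-49, -1, -35, 48, -50, 2, 33, -8, -4] -> [-49, -1, -35, 48, -50, 2, 33, -8, -4] -> [343, 7, 245, -336, 350, -14, -231, 56, 28] -> [-336, 350, -14, 56, 28] -> [-336, -14, 28, 56, 350]
  [9, -38, -23, 40] -> [9, -38, -23, 40] -> [-63, 266, 161, -280] -> [266, -280] -> [-280, 266]

[-280, 98, 140]; [-98, 210]; [-336, -14, 28, 56, 350]; [-280, 266]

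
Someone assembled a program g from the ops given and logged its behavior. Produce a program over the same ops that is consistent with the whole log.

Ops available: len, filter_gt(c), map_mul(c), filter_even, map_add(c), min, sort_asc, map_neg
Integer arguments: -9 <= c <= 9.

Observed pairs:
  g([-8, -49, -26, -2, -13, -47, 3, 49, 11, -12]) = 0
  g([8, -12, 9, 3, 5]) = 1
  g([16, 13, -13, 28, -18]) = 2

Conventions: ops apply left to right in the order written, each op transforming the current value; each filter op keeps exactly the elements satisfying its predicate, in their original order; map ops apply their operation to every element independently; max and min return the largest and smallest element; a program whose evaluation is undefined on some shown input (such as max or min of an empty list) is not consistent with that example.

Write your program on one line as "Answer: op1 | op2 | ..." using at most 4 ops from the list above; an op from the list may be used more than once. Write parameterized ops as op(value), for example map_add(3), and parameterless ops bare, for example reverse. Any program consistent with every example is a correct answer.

filter_even | filter_gt(2) | len

Check, running the answer program on each example:
  [-8, -49, -26, -2, -13, -47, 3, 49, 11, -12] -> [-8, -26, -2, -12] -> [] -> 0
  [8, -12, 9, 3, 5] -> [8, -12] -> [8] -> 1
  [16, 13, -13, 28, -18] -> [16, 28, -18] -> [16, 28] -> 2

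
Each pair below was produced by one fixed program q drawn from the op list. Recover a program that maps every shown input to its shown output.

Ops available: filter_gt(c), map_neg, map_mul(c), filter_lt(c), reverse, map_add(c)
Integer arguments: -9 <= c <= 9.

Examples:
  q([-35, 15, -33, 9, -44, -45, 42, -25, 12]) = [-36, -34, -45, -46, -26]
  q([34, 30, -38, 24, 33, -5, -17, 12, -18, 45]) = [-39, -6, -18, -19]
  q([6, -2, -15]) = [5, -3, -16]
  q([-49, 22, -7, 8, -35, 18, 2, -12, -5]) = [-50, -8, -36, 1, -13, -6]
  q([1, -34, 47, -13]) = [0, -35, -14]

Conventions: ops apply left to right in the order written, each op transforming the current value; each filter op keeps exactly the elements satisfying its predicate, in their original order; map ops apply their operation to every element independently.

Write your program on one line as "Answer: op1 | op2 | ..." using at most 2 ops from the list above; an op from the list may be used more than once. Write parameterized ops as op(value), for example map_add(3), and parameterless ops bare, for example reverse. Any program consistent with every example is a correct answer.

map_add(-1) | filter_lt(6)

Check, running the answer program on each example:
  [-35, 15, -33, 9, -44, -45, 42, -25, 12] -> [-36, 14, -34, 8, -45, -46, 41, -26, 11] -> [-36, -34, -45, -46, -26]
  [34, 30, -38, 24, 33, -5, -17, 12, -18, 45] -> [33, 29, -39, 23, 32, -6, -18, 11, -19, 44] -> [-39, -6, -18, -19]
  [6, -2, -15] -> [5, -3, -16] -> [5, -3, -16]
  [-49, 22, -7, 8, -35, 18, 2, -12, -5] -> [-50, 21, -8, 7, -36, 17, 1, -13, -6] -> [-50, -8, -36, 1, -13, -6]
  [1, -34, 47, -13] -> [0, -35, 46, -14] -> [0, -35, -14]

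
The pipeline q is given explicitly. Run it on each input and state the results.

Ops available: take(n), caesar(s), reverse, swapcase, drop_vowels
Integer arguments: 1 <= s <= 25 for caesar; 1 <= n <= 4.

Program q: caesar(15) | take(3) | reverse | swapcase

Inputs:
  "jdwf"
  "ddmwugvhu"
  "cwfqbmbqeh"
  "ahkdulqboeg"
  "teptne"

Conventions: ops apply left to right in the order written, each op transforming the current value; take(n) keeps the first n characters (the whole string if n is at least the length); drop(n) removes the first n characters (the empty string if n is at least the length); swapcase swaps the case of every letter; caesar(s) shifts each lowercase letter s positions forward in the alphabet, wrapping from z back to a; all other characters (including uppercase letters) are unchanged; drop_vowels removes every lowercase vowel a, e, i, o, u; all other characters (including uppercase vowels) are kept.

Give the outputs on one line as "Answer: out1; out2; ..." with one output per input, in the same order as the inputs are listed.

Execution, op by op:
  "jdwf" -> "yslu" -> "ysl" -> "lsy" -> "LSY"
  "ddmwugvhu" -> "ssbljvkwj" -> "ssb" -> "bss" -> "BSS"
  "cwfqbmbqeh" -> "rlufqbqftw" -> "rlu" -> "ulr" -> "ULR"
  "ahkdulqboeg" -> "pwzsjafqdtv" -> "pwz" -> "zwp" -> "ZWP"
  "teptne" -> "iteict" -> "ite" -> "eti" -> "ETI"

"LSY"; "BSS"; "ULR"; "ZWP"; "ETI"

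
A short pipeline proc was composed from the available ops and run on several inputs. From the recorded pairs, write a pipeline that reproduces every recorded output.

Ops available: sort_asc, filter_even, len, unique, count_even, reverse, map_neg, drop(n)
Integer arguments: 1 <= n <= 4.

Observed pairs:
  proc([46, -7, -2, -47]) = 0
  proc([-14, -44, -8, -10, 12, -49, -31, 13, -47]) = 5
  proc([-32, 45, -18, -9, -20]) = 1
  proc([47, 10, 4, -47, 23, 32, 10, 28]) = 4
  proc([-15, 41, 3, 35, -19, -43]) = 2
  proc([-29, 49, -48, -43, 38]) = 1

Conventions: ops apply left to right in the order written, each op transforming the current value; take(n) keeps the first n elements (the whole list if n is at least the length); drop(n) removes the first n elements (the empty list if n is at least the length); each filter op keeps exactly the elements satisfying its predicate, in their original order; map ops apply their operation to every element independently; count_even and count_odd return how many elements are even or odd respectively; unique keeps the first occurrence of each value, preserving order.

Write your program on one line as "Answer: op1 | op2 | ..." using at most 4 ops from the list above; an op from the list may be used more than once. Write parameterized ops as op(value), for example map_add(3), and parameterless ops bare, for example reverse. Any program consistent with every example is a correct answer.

map_neg | drop(4) | len

Check, running the answer program on each example:
  [46, -7, -2, -47] -> [-46, 7, 2, 47] -> [] -> 0
  [-14, -44, -8, -10, 12, -49, -31, 13, -47] -> [14, 44, 8, 10, -12, 49, 31, -13, 47] -> [-12, 49, 31, -13, 47] -> 5
  [-32, 45, -18, -9, -20] -> [32, -45, 18, 9, 20] -> [20] -> 1
  [47, 10, 4, -47, 23, 32, 10, 28] -> [-47, -10, -4, 47, -23, -32, -10, -28] -> [-23, -32, -10, -28] -> 4
  [-15, 41, 3, 35, -19, -43] -> [15, -41, -3, -35, 19, 43] -> [19, 43] -> 2
  [-29, 49, -48, -43, 38] -> [29, -49, 48, 43, -38] -> [-38] -> 1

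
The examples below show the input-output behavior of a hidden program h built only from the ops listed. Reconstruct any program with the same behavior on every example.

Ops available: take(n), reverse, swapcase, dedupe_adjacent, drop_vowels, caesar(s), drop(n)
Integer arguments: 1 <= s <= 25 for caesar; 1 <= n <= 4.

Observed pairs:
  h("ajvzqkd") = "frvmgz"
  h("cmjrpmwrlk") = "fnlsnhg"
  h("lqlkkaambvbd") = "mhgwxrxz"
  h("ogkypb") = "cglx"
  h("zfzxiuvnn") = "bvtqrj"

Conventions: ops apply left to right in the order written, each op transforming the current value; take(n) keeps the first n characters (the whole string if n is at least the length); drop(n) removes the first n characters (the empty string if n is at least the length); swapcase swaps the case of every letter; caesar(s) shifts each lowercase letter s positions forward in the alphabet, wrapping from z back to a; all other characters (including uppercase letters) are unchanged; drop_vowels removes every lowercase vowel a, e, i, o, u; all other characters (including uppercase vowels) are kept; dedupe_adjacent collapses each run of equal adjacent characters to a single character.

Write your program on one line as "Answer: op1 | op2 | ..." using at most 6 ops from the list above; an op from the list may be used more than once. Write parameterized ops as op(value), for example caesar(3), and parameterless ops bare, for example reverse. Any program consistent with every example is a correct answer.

caesar(20) | drop(1) | caesar(8) | caesar(20) | dedupe_adjacent | drop_vowels

Check, running the answer program on each example:
  "ajvzqkd" -> "udptkex" -> "dptkex" -> "lxbsmf" -> "frvmgz" -> "frvmgz" -> "frvmgz"
  "cmjrpmwrlk" -> "wgdljgqlfe" -> "gdljgqlfe" -> "oltroytnm" -> "ifnlisnhg" -> "ifnlisnhg" -> "fnlsnhg"
  "lqlkkaambvbd" -> "fkfeeuugvpvx" -> "kfeeuugvpvx" -> "snmmccodxdf" -> "mhggwwixrxz" -> "mhgwixrxz" -> "mhgwxrxz"
  "ogkypb" -> "iaesjv" -> "aesjv" -> "imard" -> "cgulx" -> "cgulx" -> "cglx"
  "zfzxiuvnn" -> "tztrcophh" -> "ztrcophh" -> "hbzkwxpp" -> "bvteqrjj" -> "bvteqrj" -> "bvtqrj"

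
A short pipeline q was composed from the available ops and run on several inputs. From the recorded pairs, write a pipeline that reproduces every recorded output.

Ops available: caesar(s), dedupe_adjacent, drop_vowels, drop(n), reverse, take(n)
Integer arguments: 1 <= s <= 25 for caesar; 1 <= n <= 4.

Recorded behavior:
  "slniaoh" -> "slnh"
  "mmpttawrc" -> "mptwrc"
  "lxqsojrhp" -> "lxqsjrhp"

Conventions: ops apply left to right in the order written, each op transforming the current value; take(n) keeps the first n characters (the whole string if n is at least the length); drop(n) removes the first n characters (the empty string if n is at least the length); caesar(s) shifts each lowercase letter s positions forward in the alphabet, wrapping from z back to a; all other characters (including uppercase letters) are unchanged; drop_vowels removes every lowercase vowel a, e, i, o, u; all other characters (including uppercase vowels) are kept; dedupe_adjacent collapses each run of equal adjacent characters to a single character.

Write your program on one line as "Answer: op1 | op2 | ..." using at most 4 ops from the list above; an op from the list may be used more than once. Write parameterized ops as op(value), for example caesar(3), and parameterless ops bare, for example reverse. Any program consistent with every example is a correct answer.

reverse | drop_vowels | dedupe_adjacent | reverse

Check, running the answer program on each example:
  "slniaoh" -> "hoainls" -> "hnls" -> "hnls" -> "slnh"
  "mmpttawrc" -> "crwattpmm" -> "crwttpmm" -> "crwtpm" -> "mptwrc"
  "lxqsojrhp" -> "phrjosqxl" -> "phrjsqxl" -> "phrjsqxl" -> "lxqsjrhp"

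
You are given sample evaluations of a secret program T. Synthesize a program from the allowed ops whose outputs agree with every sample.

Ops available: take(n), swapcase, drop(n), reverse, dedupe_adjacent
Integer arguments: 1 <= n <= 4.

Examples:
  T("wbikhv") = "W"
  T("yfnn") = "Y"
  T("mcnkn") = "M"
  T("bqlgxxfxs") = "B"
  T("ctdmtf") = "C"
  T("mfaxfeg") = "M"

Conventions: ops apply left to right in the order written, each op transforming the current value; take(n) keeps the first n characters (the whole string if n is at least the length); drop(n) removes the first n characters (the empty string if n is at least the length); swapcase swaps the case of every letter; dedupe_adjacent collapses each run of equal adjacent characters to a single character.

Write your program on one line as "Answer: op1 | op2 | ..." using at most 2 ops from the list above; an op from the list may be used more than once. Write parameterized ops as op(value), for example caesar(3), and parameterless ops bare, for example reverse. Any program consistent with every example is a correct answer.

swapcase | take(1)

Check, running the answer program on each example:
  "wbikhv" -> "WBIKHV" -> "W"
  "yfnn" -> "YFNN" -> "Y"
  "mcnkn" -> "MCNKN" -> "M"
  "bqlgxxfxs" -> "BQLGXXFXS" -> "B"
  "ctdmtf" -> "CTDMTF" -> "C"
  "mfaxfeg" -> "MFAXFEG" -> "M"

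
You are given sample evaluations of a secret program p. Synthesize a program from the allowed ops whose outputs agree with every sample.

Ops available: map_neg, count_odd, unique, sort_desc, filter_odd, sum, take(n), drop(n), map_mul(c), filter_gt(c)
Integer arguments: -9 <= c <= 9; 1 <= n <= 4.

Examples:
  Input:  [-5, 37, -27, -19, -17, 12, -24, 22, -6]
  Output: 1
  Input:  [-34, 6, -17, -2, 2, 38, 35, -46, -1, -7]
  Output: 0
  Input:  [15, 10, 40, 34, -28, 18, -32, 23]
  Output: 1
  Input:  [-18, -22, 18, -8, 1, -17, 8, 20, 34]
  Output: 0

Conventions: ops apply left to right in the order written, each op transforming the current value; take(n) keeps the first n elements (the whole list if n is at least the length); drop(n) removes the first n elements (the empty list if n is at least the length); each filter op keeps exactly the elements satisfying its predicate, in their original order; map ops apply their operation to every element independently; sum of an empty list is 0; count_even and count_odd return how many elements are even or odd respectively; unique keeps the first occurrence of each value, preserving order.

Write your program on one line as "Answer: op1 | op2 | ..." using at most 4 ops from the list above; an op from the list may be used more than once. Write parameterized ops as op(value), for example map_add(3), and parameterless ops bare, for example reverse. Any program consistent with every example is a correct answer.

take(3) | filter_gt(-5) | map_neg | count_odd

Check, running the answer program on each example:
  [-5, 37, -27, -19, -17, 12, -24, 22, -6] -> [-5, 37, -27] -> [37] -> [-37] -> 1
  [-34, 6, -17, -2, 2, 38, 35, -46, -1, -7] -> [-34, 6, -17] -> [6] -> [-6] -> 0
  [15, 10, 40, 34, -28, 18, -32, 23] -> [15, 10, 40] -> [15, 10, 40] -> [-15, -10, -40] -> 1
  [-18, -22, 18, -8, 1, -17, 8, 20, 34] -> [-18, -22, 18] -> [18] -> [-18] -> 0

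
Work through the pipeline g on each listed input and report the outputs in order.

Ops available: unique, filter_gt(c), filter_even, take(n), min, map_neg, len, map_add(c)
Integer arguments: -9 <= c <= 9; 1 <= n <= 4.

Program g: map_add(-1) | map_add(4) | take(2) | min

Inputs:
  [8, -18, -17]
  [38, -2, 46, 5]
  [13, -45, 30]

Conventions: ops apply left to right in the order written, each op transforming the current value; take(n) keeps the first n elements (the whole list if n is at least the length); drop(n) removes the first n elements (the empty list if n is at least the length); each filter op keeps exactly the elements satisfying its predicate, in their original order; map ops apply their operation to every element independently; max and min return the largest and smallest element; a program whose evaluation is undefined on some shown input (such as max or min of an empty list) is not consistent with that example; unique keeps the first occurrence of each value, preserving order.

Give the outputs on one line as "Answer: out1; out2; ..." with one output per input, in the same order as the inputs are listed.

-15; 1; -42

Execution, op by op:
  [8, -18, -17] -> [7, -19, -18] -> [11, -15, -14] -> [11, -15] -> -15
  [38, -2, 46, 5] -> [37, -3, 45, 4] -> [41, 1, 49, 8] -> [41, 1] -> 1
  [13, -45, 30] -> [12, -46, 29] -> [16, -42, 33] -> [16, -42] -> -42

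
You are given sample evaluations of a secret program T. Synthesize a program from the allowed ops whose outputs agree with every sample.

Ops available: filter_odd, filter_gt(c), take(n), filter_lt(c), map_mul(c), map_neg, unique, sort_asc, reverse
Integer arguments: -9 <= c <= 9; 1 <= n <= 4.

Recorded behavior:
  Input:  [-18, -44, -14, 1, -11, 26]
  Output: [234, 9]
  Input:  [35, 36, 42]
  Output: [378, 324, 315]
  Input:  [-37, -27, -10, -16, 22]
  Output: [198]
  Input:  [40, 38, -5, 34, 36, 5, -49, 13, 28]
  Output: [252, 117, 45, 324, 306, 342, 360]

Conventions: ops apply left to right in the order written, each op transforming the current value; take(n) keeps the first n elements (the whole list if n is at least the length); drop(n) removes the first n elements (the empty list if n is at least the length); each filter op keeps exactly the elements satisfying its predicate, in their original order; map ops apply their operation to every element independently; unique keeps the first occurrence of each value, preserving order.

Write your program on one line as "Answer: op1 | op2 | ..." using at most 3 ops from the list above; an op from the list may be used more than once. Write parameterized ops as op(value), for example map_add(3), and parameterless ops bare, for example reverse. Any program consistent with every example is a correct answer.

map_mul(9) | reverse | filter_gt(3)

Check, running the answer program on each example:
  [-18, -44, -14, 1, -11, 26] -> [-162, -396, -126, 9, -99, 234] -> [234, -99, 9, -126, -396, -162] -> [234, 9]
  [35, 36, 42] -> [315, 324, 378] -> [378, 324, 315] -> [378, 324, 315]
  [-37, -27, -10, -16, 22] -> [-333, -243, -90, -144, 198] -> [198, -144, -90, -243, -333] -> [198]
  [40, 38, -5, 34, 36, 5, -49, 13, 28] -> [360, 342, -45, 306, 324, 45, -441, 117, 252] -> [252, 117, -441, 45, 324, 306, -45, 342, 360] -> [252, 117, 45, 324, 306, 342, 360]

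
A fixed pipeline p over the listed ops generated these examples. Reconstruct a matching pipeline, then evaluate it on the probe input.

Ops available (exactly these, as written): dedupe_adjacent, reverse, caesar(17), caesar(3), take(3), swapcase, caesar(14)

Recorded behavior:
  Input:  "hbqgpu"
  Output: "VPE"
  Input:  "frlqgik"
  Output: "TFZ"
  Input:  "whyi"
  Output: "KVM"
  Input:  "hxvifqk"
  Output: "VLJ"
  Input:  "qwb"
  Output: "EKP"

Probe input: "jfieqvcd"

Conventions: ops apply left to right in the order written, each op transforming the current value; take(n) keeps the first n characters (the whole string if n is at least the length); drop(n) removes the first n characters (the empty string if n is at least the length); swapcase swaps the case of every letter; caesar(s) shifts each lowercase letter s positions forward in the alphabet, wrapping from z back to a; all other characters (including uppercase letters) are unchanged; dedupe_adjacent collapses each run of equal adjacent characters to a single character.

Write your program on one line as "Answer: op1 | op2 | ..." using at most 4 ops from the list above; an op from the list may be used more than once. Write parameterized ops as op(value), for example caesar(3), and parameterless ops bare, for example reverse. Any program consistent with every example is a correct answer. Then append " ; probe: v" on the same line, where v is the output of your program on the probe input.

caesar(14) | swapcase | take(3) ; probe: "XTW"

Check, running the answer program on each example:
  "hbqgpu" -> "vpeudi" -> "VPEUDI" -> "VPE"
  "frlqgik" -> "tfzeuwy" -> "TFZEUWY" -> "TFZ"
  "whyi" -> "kvmw" -> "KVMW" -> "KVM"
  "hxvifqk" -> "vljwtey" -> "VLJWTEY" -> "VLJ"
  "qwb" -> "ekp" -> "EKP" -> "EKP"
  probe: "jfieqvcd" -> "xtwsejqr" -> "XTWSEJQR" -> "XTW"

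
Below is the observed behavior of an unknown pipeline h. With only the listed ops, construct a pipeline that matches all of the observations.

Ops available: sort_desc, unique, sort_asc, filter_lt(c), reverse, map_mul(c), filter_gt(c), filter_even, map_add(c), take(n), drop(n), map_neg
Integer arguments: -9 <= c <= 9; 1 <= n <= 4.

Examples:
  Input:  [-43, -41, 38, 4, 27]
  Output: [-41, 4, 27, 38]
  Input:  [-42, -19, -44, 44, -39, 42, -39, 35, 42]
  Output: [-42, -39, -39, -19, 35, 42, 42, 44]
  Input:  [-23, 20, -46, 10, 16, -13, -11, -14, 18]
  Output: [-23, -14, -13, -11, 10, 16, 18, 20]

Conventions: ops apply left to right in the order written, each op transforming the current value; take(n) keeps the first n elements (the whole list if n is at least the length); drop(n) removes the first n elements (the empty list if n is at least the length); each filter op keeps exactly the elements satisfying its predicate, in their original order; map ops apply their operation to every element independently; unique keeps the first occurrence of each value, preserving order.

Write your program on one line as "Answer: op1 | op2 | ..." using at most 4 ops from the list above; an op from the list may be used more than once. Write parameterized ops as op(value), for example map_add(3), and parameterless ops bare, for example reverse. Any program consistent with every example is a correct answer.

sort_desc | reverse | drop(1)

Check, running the answer program on each example:
  [-43, -41, 38, 4, 27] -> [38, 27, 4, -41, -43] -> [-43, -41, 4, 27, 38] -> [-41, 4, 27, 38]
  [-42, -19, -44, 44, -39, 42, -39, 35, 42] -> [44, 42, 42, 35, -19, -39, -39, -42, -44] -> [-44, -42, -39, -39, -19, 35, 42, 42, 44] -> [-42, -39, -39, -19, 35, 42, 42, 44]
  [-23, 20, -46, 10, 16, -13, -11, -14, 18] -> [20, 18, 16, 10, -11, -13, -14, -23, -46] -> [-46, -23, -14, -13, -11, 10, 16, 18, 20] -> [-23, -14, -13, -11, 10, 16, 18, 20]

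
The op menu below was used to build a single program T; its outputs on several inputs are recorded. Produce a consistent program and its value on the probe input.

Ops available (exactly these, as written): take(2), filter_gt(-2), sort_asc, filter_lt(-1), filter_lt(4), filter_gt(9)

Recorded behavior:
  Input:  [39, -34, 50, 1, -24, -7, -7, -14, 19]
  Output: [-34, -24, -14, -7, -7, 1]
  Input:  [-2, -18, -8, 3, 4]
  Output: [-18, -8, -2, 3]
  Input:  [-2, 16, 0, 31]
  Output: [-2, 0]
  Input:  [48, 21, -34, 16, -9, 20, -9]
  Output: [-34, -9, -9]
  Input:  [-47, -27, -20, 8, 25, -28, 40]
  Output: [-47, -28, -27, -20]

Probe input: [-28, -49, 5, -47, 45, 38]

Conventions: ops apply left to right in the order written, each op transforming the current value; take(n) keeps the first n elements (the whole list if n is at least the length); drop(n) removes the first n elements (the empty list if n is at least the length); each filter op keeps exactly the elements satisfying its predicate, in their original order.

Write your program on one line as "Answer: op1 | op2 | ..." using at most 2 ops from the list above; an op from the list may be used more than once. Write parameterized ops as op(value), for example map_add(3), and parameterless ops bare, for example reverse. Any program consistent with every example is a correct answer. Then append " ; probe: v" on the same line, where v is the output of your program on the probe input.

sort_asc | filter_lt(4) ; probe: [-49, -47, -28]

Check, running the answer program on each example:
  [39, -34, 50, 1, -24, -7, -7, -14, 19] -> [-34, -24, -14, -7, -7, 1, 19, 39, 50] -> [-34, -24, -14, -7, -7, 1]
  [-2, -18, -8, 3, 4] -> [-18, -8, -2, 3, 4] -> [-18, -8, -2, 3]
  [-2, 16, 0, 31] -> [-2, 0, 16, 31] -> [-2, 0]
  [48, 21, -34, 16, -9, 20, -9] -> [-34, -9, -9, 16, 20, 21, 48] -> [-34, -9, -9]
  [-47, -27, -20, 8, 25, -28, 40] -> [-47, -28, -27, -20, 8, 25, 40] -> [-47, -28, -27, -20]
  probe: [-28, -49, 5, -47, 45, 38] -> [-49, -47, -28, 5, 38, 45] -> [-49, -47, -28]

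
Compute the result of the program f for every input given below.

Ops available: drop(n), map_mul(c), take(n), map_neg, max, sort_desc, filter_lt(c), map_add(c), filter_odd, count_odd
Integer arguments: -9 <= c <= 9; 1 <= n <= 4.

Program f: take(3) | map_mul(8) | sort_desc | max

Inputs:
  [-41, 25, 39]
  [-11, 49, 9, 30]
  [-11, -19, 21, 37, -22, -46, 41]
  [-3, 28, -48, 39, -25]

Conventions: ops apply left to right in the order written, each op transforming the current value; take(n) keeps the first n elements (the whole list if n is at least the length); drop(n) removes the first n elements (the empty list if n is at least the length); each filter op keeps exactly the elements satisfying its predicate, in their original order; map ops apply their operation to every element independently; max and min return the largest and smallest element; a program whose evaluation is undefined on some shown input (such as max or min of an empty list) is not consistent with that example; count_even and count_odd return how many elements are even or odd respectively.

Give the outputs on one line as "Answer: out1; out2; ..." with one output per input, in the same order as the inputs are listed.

312; 392; 168; 224

Execution, op by op:
  [-41, 25, 39] -> [-41, 25, 39] -> [-328, 200, 312] -> [312, 200, -328] -> 312
  [-11, 49, 9, 30] -> [-11, 49, 9] -> [-88, 392, 72] -> [392, 72, -88] -> 392
  [-11, -19, 21, 37, -22, -46, 41] -> [-11, -19, 21] -> [-88, -152, 168] -> [168, -88, -152] -> 168
  [-3, 28, -48, 39, -25] -> [-3, 28, -48] -> [-24, 224, -384] -> [224, -24, -384] -> 224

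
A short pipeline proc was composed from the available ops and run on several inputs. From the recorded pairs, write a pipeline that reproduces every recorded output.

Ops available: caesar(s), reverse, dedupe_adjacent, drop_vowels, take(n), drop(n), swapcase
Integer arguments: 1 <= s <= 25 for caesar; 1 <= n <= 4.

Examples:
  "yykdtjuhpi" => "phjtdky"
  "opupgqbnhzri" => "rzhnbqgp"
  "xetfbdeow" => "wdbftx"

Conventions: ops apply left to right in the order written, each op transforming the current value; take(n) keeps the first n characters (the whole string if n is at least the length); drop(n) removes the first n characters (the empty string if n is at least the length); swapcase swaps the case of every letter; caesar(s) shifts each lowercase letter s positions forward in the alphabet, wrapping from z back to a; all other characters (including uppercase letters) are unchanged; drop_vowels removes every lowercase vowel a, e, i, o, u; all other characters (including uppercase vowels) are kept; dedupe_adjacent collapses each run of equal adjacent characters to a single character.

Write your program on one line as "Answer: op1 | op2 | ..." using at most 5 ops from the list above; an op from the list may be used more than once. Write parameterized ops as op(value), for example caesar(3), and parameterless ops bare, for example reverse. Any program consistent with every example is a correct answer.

swapcase | reverse | swapcase | drop_vowels | dedupe_adjacent

Check, running the answer program on each example:
  "yykdtjuhpi" -> "YYKDTJUHPI" -> "IPHUJTDKYY" -> "iphujtdkyy" -> "phjtdkyy" -> "phjtdky"
  "opupgqbnhzri" -> "OPUPGQBNHZRI" -> "IRZHNBQGPUPO" -> "irzhnbqgpupo" -> "rzhnbqgpp" -> "rzhnbqgp"
  "xetfbdeow" -> "XETFBDEOW" -> "WOEDBFTEX" -> "woedbftex" -> "wdbftx" -> "wdbftx"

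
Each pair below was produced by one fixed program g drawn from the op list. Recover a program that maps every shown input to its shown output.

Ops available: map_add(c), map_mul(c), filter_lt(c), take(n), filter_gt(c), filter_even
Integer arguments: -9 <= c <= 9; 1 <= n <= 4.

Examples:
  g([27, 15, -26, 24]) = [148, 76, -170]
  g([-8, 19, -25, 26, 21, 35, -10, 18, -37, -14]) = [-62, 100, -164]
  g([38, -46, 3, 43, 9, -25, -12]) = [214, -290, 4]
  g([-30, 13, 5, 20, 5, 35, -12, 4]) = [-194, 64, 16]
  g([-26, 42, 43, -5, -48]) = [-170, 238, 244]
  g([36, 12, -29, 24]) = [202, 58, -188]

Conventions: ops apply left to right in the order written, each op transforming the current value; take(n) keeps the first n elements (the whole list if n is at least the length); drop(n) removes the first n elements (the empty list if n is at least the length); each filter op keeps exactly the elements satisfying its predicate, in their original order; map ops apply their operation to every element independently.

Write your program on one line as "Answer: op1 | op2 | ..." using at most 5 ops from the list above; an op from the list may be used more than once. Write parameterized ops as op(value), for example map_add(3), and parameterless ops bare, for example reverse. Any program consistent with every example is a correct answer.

map_mul(-2) | map_mul(-3) | map_add(-8) | take(3) | map_add(-6)

Check, running the answer program on each example:
  [27, 15, -26, 24] -> [-54, -30, 52, -48] -> [162, 90, -156, 144] -> [154, 82, -164, 136] -> [154, 82, -164] -> [148, 76, -170]
  [-8, 19, -25, 26, 21, 35, -10, 18, -37, -14] -> [16, -38, 50, -52, -42, -70, 20, -36, 74, 28] -> [-48, 114, -150, 156, 126, 210, -60, 108, -222, -84] -> [-56, 106, -158, 148, 118, 202, -68, 100, -230, -92] -> [-56, 106, -158] -> [-62, 100, -164]
  [38, -46, 3, 43, 9, -25, -12] -> [-76, 92, -6, -86, -18, 50, 24] -> [228, -276, 18, 258, 54, -150, -72] -> [220, -284, 10, 250, 46, -158, -80] -> [220, -284, 10] -> [214, -290, 4]
  [-30, 13, 5, 20, 5, 35, -12, 4] -> [60, -26, -10, -40, -10, -70, 24, -8] -> [-180, 78, 30, 120, 30, 210, -72, 24] -> [-188, 70, 22, 112, 22, 202, -80, 16] -> [-188, 70, 22] -> [-194, 64, 16]
  [-26, 42, 43, -5, -48] -> [52, -84, -86, 10, 96] -> [-156, 252, 258, -30, -288] -> [-164, 244, 250, -38, -296] -> [-164, 244, 250] -> [-170, 238, 244]
  [36, 12, -29, 24] -> [-72, -24, 58, -48] -> [216, 72, -174, 144] -> [208, 64, -182, 136] -> [208, 64, -182] -> [202, 58, -188]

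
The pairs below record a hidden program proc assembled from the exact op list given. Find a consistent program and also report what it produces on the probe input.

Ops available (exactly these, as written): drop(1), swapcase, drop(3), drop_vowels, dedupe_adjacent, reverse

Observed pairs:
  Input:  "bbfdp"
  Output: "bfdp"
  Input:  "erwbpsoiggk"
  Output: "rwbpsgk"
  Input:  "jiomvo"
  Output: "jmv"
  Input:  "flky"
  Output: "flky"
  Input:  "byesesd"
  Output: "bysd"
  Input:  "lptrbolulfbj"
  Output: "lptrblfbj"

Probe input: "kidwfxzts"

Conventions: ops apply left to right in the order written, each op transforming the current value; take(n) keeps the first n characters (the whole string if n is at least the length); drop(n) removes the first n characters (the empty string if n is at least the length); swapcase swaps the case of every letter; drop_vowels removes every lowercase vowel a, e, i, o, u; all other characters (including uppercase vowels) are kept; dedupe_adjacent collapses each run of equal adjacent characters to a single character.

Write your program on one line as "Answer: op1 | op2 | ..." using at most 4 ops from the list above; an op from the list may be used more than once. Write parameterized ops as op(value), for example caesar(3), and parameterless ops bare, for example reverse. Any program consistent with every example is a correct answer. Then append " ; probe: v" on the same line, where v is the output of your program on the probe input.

dedupe_adjacent | drop_vowels | dedupe_adjacent ; probe: "kdwfxzts"

Check, running the answer program on each example:
  "bbfdp" -> "bfdp" -> "bfdp" -> "bfdp"
  "erwbpsoiggk" -> "erwbpsoigk" -> "rwbpsgk" -> "rwbpsgk"
  "jiomvo" -> "jiomvo" -> "jmv" -> "jmv"
  "flky" -> "flky" -> "flky" -> "flky"
  "byesesd" -> "byesesd" -> "byssd" -> "bysd"
  "lptrbolulfbj" -> "lptrbolulfbj" -> "lptrbllfbj" -> "lptrblfbj"
  probe: "kidwfxzts" -> "kidwfxzts" -> "kdwfxzts" -> "kdwfxzts"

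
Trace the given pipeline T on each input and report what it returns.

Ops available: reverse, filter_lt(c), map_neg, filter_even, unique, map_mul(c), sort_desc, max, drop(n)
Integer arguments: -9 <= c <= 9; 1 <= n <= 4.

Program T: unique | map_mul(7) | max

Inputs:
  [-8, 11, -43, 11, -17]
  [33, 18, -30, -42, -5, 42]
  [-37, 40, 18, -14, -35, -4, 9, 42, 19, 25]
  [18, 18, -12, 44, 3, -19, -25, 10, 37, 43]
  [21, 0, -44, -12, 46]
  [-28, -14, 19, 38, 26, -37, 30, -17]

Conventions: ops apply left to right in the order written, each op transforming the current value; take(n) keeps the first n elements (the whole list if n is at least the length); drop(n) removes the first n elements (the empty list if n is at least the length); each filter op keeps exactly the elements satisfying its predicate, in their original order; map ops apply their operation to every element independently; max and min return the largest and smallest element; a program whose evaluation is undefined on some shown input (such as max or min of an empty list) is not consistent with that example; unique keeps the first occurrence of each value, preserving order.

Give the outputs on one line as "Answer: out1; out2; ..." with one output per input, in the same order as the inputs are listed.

77; 294; 294; 308; 322; 266

Execution, op by op:
  [-8, 11, -43, 11, -17] -> [-8, 11, -43, -17] -> [-56, 77, -301, -119] -> 77
  [33, 18, -30, -42, -5, 42] -> [33, 18, -30, -42, -5, 42] -> [231, 126, -210, -294, -35, 294] -> 294
  [-37, 40, 18, -14, -35, -4, 9, 42, 19, 25] -> [-37, 40, 18, -14, -35, -4, 9, 42, 19, 25] -> [-259, 280, 126, -98, -245, -28, 63, 294, 133, 175] -> 294
  [18, 18, -12, 44, 3, -19, -25, 10, 37, 43] -> [18, -12, 44, 3, -19, -25, 10, 37, 43] -> [126, -84, 308, 21, -133, -175, 70, 259, 301] -> 308
  [21, 0, -44, -12, 46] -> [21, 0, -44, -12, 46] -> [147, 0, -308, -84, 322] -> 322
  [-28, -14, 19, 38, 26, -37, 30, -17] -> [-28, -14, 19, 38, 26, -37, 30, -17] -> [-196, -98, 133, 266, 182, -259, 210, -119] -> 266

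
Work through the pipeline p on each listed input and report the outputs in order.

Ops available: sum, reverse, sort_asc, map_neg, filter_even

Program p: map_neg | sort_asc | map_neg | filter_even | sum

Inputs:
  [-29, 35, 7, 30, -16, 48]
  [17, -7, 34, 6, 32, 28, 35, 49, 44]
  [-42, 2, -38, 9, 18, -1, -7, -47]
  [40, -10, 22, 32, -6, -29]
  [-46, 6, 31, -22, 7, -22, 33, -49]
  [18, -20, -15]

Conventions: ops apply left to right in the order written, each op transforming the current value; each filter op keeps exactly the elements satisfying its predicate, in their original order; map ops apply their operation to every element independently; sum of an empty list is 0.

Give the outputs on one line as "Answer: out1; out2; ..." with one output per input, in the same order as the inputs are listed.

62; 144; -60; 78; -84; -2

Execution, op by op:
  [-29, 35, 7, 30, -16, 48] -> [29, -35, -7, -30, 16, -48] -> [-48, -35, -30, -7, 16, 29] -> [48, 35, 30, 7, -16, -29] -> [48, 30, -16] -> 62
  [17, -7, 34, 6, 32, 28, 35, 49, 44] -> [-17, 7, -34, -6, -32, -28, -35, -49, -44] -> [-49, -44, -35, -34, -32, -28, -17, -6, 7] -> [49, 44, 35, 34, 32, 28, 17, 6, -7] -> [44, 34, 32, 28, 6] -> 144
  [-42, 2, -38, 9, 18, -1, -7, -47] -> [42, -2, 38, -9, -18, 1, 7, 47] -> [-18, -9, -2, 1, 7, 38, 42, 47] -> [18, 9, 2, -1, -7, -38, -42, -47] -> [18, 2, -38, -42] -> -60
  [40, -10, 22, 32, -6, -29] -> [-40, 10, -22, -32, 6, 29] -> [-40, -32, -22, 6, 10, 29] -> [40, 32, 22, -6, -10, -29] -> [40, 32, 22, -6, -10] -> 78
  [-46, 6, 31, -22, 7, -22, 33, -49] -> [46, -6, -31, 22, -7, 22, -33, 49] -> [-33, -31, -7, -6, 22, 22, 46, 49] -> [33, 31, 7, 6, -22, -22, -46, -49] -> [6, -22, -22, -46] -> -84
  [18, -20, -15] -> [-18, 20, 15] -> [-18, 15, 20] -> [18, -15, -20] -> [18, -20] -> -2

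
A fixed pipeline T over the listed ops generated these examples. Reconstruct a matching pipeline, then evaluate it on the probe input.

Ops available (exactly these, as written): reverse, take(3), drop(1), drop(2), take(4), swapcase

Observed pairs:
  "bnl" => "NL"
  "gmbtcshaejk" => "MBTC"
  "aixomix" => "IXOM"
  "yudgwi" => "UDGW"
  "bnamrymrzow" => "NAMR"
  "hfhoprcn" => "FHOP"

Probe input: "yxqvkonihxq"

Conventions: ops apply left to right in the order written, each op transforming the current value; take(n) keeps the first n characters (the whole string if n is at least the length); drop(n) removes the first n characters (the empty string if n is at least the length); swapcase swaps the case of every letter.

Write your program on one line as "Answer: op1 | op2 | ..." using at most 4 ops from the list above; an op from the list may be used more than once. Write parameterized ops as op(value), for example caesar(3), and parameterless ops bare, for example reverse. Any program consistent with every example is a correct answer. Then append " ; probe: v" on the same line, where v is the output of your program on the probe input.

drop(1) | swapcase | take(4) ; probe: "XQVK"

Check, running the answer program on each example:
  "bnl" -> "nl" -> "NL" -> "NL"
  "gmbtcshaejk" -> "mbtcshaejk" -> "MBTCSHAEJK" -> "MBTC"
  "aixomix" -> "ixomix" -> "IXOMIX" -> "IXOM"
  "yudgwi" -> "udgwi" -> "UDGWI" -> "UDGW"
  "bnamrymrzow" -> "namrymrzow" -> "NAMRYMRZOW" -> "NAMR"
  "hfhoprcn" -> "fhoprcn" -> "FHOPRCN" -> "FHOP"
  probe: "yxqvkonihxq" -> "xqvkonihxq" -> "XQVKONIHXQ" -> "XQVK"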